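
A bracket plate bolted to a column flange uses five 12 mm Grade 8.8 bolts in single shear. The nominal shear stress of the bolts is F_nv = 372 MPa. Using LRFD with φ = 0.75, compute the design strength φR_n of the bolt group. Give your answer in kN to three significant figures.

A_b = π × 12² / 4 = 113.1 mm².
R_n = F_nv · A_b · n · n_s = 372 × 113.1 × 5 × 1 / 1000 = 210.4 kN.
Design strength φR_n = 0.75 × 210.4 = 158 kN.

158 kN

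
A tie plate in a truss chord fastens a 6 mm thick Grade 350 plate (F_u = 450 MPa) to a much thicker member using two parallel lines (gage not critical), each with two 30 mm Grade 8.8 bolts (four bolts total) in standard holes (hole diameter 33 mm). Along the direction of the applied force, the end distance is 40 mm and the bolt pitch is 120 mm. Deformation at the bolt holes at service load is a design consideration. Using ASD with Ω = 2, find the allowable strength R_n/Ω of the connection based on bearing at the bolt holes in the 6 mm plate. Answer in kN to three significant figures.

Per bolt r_n = 1.2 l_c t F_u ≤ 2.4 d t F_u; upper limit = 2.4 × 30 × 6 × 450 / 1000 = 194.4 kN.
Edge bolt: l_c = 40 − 33/2 = 23.5 mm → 1.2 × 23.5 × 6 × 450 / 1000 = 76.14 → r_n = 76.14 kN.
Interior bolts: l_c = 120 − 33 = 87 mm → 1.2 × 87 × 6 × 450 / 1000 = 281.9 → r_n = 194.4 kN.
R_n = 2 × 76.14 + 2 × 194.4 = 541.1 kN.
Allowable strength R_n/Ω = 541.1 / 2 = 271 kN.

271 kN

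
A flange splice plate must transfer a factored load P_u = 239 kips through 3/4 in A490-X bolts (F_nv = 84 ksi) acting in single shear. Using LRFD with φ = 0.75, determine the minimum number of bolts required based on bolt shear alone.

9 bolts

A_b = π·0.75²/4 = 0.4418 in².
Per-bolt design strength φR_n = 0.75 × 84 × 0.4418 × 1 = 27.83 kips.
n ≥ 239 / 27.83 = 8.587 → use 9 bolts.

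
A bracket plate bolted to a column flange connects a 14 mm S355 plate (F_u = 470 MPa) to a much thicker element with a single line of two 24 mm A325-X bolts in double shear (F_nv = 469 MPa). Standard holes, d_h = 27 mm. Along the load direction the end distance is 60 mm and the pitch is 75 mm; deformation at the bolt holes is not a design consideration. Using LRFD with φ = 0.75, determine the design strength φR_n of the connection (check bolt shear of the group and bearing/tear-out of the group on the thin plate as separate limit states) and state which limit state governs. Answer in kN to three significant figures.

637 kN (bolt shear governs)

Bolt shear: A_b = π·24²/4 = 452.4 mm²; R_n = 469 × 452.4 × 2 × 2 / 1000 = 848.7 kN → 0.75 × 848.7 = 637 kN.
Bearing (1.5 l_c t F_u ≤ 3.0 d t F_u): upper limit = 3.0·24·14·470 / 1000 = 473.8 kN.
  Edge l_c = 60 − 27/2 = 46.5 → r_n = 459 kN; interior l_c = 75 − 27 = 48 → r_n = 473.8 kN.
  R_n,bearing = 1·459 + 1·473.8 = 932.7 kN → 0.75 × 932.7 = 700 kN.
Bolt shear governs: 637 kN.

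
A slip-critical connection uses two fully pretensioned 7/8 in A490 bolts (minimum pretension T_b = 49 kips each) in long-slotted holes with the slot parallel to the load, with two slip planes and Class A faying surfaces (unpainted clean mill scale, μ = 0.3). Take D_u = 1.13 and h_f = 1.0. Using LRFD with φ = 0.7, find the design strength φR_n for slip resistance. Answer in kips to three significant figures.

R_n = μ · D_u · h_f · T_b · n_s · n_b = 0.3 × 1.13 × 1.0 × 49 × 2 × 2 = 66.44 kips.
Design strength φR_n = 0.7 × 66.44 = 46.5 kips.

46.5 kips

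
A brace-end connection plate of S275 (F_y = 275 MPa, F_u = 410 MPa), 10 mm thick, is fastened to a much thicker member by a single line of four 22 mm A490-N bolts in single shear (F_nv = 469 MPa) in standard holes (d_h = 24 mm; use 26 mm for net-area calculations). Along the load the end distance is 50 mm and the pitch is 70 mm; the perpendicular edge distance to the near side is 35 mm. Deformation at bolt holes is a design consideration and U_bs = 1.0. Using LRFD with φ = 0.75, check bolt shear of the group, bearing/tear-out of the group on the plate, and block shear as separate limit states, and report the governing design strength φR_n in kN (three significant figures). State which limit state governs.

Bolt shear: A_b = π·22²/4 = 380.1 mm²; R_n = 469 × 380.1 × 4 × 1 / 1000 = 713.1 kN → 0.75 × 713.1 = 535 kN.
Bearing: edge l_c = 38, r_n = 187 kN; interior l_c = 46, r_n = 216.5 kN; R_n = 187 + 3·216.5 = 836.4 kN → 627 kN.
Block shear: A_gv = 2600, A_nv = 1690, A_nt = 220 mm²; R_n = min(0.6F_uA_nv, 0.6F_yA_gv) + U_bs·F_u·A_nt = 505.9 kN → 379 kN.
Block shear governs: 379 kN.

379 kN (block shear governs)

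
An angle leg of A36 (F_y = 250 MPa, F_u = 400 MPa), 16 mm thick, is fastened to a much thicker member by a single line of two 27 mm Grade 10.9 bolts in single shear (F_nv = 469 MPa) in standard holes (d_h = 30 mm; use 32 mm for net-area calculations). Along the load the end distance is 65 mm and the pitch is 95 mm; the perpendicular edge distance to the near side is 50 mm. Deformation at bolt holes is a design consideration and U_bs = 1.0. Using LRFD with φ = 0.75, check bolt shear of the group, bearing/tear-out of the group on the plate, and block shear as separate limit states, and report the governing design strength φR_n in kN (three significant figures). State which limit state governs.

Bolt shear: A_b = π·27²/4 = 572.6 mm²; R_n = 469 × 572.6 × 2 × 1 / 1000 = 537.1 kN → 0.75 × 537.1 = 403 kN.
Bearing: edge l_c = 50, r_n = 384 kN; interior l_c = 65, r_n = 414.7 kN; R_n = 384 + 1·414.7 = 798.7 kN → 599 kN.
Block shear: A_gv = 2560, A_nv = 1792, A_nt = 544 mm²; R_n = min(0.6F_uA_nv, 0.6F_yA_gv) + U_bs·F_u·A_nt = 601.6 kN → 451 kN.
Bolt shear governs: 403 kN.

403 kN (bolt shear governs)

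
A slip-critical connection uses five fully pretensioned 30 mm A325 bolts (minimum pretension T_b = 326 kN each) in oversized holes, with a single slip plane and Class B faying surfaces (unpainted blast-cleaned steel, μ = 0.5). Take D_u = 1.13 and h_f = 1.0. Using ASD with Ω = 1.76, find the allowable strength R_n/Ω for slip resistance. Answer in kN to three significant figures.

523 kN

R_n = μ · D_u · h_f · T_b · n_s · n_b = 0.5 × 1.13 × 1.0 × 326 × 1 × 5 = 920.9 kN.
Allowable strength R_n/Ω = 920.9 / 1.76 = 523 kN.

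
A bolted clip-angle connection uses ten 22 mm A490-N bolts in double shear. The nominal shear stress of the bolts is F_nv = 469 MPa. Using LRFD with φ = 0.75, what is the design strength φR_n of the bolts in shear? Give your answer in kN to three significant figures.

2670 kN

A_b = π × 22² / 4 = 380.1 mm².
R_n = F_nv · A_b · n · n_s = 469 × 380.1 × 10 × 2 / 1000 = 3566 kN.
Design strength φR_n = 0.75 × 3566 = 2670 kN.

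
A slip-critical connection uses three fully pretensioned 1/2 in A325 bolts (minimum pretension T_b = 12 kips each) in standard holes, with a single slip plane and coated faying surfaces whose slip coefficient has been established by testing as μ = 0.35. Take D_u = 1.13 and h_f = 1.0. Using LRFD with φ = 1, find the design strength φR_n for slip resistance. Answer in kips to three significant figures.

R_n = μ · D_u · h_f · T_b · n_s · n_b = 0.35 × 1.13 × 1.0 × 12 × 1 × 3 = 14.24 kips.
Design strength φR_n = 1 × 14.24 = 14.2 kips.

14.2 kips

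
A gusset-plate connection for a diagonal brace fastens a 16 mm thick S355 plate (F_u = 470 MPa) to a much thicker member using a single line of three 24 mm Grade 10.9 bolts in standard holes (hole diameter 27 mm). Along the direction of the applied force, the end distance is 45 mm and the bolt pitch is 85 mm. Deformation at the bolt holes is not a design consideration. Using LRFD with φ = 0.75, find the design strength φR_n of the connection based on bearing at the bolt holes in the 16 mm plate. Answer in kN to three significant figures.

Per bolt r_n = 1.5 l_c t F_u ≤ 3.0 d t F_u; upper limit = 3.0 × 24 × 16 × 470 / 1000 = 541.4 kN.
Edge bolt: l_c = 45 − 27/2 = 31.5 mm → 1.5 × 31.5 × 16 × 470 / 1000 = 355.3 → r_n = 355.3 kN.
Interior bolts: l_c = 85 − 27 = 58 mm → 1.5 × 58 × 16 × 470 / 1000 = 654.2 → r_n = 541.4 kN.
R_n = 1 × 355.3 + 2 × 541.4 = 1438 kN.
Design strength φR_n = 0.75 × 1438 = 1080 kN.

1080 kN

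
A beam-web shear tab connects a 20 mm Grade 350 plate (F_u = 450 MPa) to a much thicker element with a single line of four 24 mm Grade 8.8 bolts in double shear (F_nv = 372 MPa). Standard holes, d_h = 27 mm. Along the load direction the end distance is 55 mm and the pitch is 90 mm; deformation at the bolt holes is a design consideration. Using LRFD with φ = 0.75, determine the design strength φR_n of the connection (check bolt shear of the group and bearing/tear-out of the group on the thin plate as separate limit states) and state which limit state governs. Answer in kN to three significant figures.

1010 kN (bolt shear governs)

Bolt shear: A_b = π·24²/4 = 452.4 mm²; R_n = 372 × 452.4 × 4 × 2 / 1000 = 1346 kN → 0.75 × 1346 = 1010 kN.
Bearing (1.2 l_c t F_u ≤ 2.4 d t F_u): upper limit = 2.4·24·20·450 / 1000 = 518.4 kN.
  Edge l_c = 55 − 27/2 = 41.5 → r_n = 448.2 kN; interior l_c = 90 − 27 = 63 → r_n = 518.4 kN.
  R_n,bearing = 1·448.2 + 3·518.4 = 2003 kN → 0.75 × 2003 = 1500 kN.
Bolt shear governs: 1010 kN.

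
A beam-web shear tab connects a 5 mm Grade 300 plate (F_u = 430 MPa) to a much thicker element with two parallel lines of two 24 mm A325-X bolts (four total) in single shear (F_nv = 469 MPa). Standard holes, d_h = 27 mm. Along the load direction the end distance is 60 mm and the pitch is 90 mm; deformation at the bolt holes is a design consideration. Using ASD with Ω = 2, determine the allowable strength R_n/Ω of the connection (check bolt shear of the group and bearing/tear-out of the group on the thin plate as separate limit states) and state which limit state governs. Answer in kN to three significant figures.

244 kN (bearing governs)

Bolt shear: A_b = π·24²/4 = 452.4 mm²; R_n = 469 × 452.4 × 4 × 1 / 1000 = 848.7 kN → 848.7 / 2 = 424 kN.
Bearing (1.2 l_c t F_u ≤ 2.4 d t F_u): upper limit = 2.4·24·5·430 / 1000 = 123.8 kN.
  Edge l_c = 60 − 27/2 = 46.5 → r_n = 120 kN; interior l_c = 90 − 27 = 63 → r_n = 123.8 kN.
  R_n,bearing = 2·120 + 2·123.8 = 487.6 kN → 487.6 / 2 = 244 kN.
Bearing governs: 244 kN.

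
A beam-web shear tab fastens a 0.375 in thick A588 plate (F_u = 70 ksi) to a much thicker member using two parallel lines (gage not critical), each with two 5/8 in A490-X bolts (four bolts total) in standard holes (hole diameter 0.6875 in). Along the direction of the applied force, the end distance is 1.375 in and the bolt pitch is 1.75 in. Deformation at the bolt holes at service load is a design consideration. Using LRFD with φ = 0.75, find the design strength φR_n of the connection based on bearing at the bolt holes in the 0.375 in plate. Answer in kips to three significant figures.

Per bolt r_n = 1.2 l_c t F_u ≤ 2.4 d t F_u; upper limit = 2.4 × 0.625 × 0.375 × 70 = 39.38 kips.
Edge bolt: l_c = 1.375 − 0.6875/2 = 1.031 in → 1.2 × 1.031 × 0.375 × 70 = 32.48 → r_n = 32.48 kips.
Interior bolts: l_c = 1.75 − 0.6875 = 1.062 in → 1.2 × 1.062 × 0.375 × 70 = 33.47 → r_n = 33.47 kips.
R_n = 2 × 32.48 + 2 × 33.47 = 131.9 kips.
Design strength φR_n = 0.75 × 131.9 = 98.9 kips.

98.9 kips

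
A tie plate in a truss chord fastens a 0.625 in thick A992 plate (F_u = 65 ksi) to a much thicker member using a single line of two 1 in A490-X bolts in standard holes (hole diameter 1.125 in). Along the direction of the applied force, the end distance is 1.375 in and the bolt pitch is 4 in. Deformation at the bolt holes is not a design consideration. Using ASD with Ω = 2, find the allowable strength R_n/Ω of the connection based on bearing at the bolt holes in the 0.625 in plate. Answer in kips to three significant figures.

Per bolt r_n = 1.5 l_c t F_u ≤ 3.0 d t F_u; upper limit = 3.0 × 1 × 0.625 × 65 = 121.9 kips.
Edge bolt: l_c = 1.375 − 1.125/2 = 0.8125 in → 1.5 × 0.8125 × 0.625 × 65 = 49.51 → r_n = 49.51 kips.
Interior bolts: l_c = 4 − 1.125 = 2.875 in → 1.5 × 2.875 × 0.625 × 65 = 175.2 → r_n = 121.9 kips.
R_n = 1 × 49.51 + 1 × 121.9 = 171.4 kips.
Allowable strength R_n/Ω = 171.4 / 2 = 85.7 kips.

85.7 kips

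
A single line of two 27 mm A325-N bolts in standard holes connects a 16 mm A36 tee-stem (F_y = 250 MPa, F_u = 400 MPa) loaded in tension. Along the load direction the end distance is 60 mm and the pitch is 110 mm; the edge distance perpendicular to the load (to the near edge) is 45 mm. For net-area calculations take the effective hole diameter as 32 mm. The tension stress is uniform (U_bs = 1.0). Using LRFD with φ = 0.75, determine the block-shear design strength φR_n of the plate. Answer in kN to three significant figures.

Shear plane L_v = 60 + 1·110 = 170 mm; A_gv = 170 × 16 = 2720 mm².
A_nv = (170 − 1.5·32) × 16 = 1952 mm².
A_nt = (45 − 0.5·32) × 16 = 464 mm².
0.6 F_u A_nv = 468.5 kN; 0.6 F_y A_gv = 408 kN → shear yielding governs the shear term.
R_n = 408 + 1.0 × 400 × 464 / 1000 = 593.6 kN.
Design strength φR_n = 0.75 × 593.6 = 445 kN.

445 kN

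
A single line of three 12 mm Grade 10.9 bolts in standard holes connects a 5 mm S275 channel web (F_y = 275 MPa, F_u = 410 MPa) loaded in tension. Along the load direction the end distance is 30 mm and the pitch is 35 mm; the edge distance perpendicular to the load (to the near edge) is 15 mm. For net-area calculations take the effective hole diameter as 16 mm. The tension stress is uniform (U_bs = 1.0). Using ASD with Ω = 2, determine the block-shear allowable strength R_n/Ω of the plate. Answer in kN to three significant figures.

44.1 kN

Shear plane L_v = 30 + 2·35 = 100 mm; A_gv = 100 × 5 = 500 mm².
A_nv = (100 − 2.5·16) × 5 = 300 mm².
A_nt = (15 − 0.5·16) × 5 = 35 mm².
0.6 F_u A_nv = 73.8 kN; 0.6 F_y A_gv = 82.5 kN → shear rupture governs the shear term.
R_n = 73.8 + 1.0 × 410 × 35 / 1000 = 88.15 kN.
Allowable strength R_n/Ω = 88.15 / 2 = 44.1 kN.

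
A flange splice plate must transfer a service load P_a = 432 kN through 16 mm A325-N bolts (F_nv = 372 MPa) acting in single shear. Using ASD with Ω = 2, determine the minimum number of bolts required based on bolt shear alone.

A_b = π·16²/4 = 201.1 mm².
Per-bolt allowable strength R_n/Ω = 372 × 201.1 × 1 / 1000 / 2 = 37.4 kN.
n ≥ 432 / 37.4 = 11.55 → use 12 bolts.

12 bolts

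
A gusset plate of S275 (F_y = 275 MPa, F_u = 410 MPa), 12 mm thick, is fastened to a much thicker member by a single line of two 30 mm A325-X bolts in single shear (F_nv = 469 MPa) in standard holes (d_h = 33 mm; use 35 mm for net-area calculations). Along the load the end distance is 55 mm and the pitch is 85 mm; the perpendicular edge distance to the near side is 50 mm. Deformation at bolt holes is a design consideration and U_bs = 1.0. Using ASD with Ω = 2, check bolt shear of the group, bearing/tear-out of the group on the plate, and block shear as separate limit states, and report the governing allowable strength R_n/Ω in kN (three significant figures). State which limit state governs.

209 kN (block shear governs)

Bolt shear: A_b = π·30²/4 = 706.9 mm²; R_n = 469 × 706.9 × 2 × 1 / 1000 = 663 kN → 663 / 2 = 332 kN.
Bearing: edge l_c = 38.5, r_n = 227.3 kN; interior l_c = 52, r_n = 307 kN; R_n = 227.3 + 1·307 = 534.3 kN → 267 kN.
Block shear: A_gv = 1680, A_nv = 1050, A_nt = 390 mm²; R_n = min(0.6F_uA_nv, 0.6F_yA_gv) + U_bs·F_u·A_nt = 418.2 kN → 209 kN.
Block shear governs: 209 kN.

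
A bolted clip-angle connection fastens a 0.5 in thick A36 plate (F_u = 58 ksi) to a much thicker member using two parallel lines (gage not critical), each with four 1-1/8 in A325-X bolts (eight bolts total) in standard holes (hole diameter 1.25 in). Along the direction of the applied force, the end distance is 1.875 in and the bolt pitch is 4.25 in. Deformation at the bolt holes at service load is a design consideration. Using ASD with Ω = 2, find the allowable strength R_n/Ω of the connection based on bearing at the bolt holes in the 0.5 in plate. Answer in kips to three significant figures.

278 kips

Per bolt r_n = 1.2 l_c t F_u ≤ 2.4 d t F_u; upper limit = 2.4 × 1.125 × 0.5 × 58 = 78.3 kips.
Edge bolt: l_c = 1.875 − 1.25/2 = 1.25 in → 1.2 × 1.25 × 0.5 × 58 = 43.5 → r_n = 43.5 kips.
Interior bolts: l_c = 4.25 − 1.25 = 3 in → 1.2 × 3 × 0.5 × 58 = 104.4 → r_n = 78.3 kips.
R_n = 2 × 43.5 + 6 × 78.3 = 556.8 kips.
Allowable strength R_n/Ω = 556.8 / 2 = 278 kips.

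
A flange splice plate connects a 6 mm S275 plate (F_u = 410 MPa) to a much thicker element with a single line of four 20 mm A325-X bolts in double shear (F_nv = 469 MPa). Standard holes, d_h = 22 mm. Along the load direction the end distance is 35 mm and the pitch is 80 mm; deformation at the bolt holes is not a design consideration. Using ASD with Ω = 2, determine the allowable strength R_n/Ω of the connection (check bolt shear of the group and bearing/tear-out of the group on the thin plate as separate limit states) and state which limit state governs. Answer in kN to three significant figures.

266 kN (bearing governs)

Bolt shear: A_b = π·20²/4 = 314.2 mm²; R_n = 469 × 314.2 × 4 × 2 / 1000 = 1179 kN → 1179 / 2 = 589 kN.
Bearing (1.5 l_c t F_u ≤ 3.0 d t F_u): upper limit = 3.0·20·6·410 / 1000 = 147.6 kN.
  Edge l_c = 35 − 22/2 = 24 → r_n = 88.56 kN; interior l_c = 80 − 22 = 58 → r_n = 147.6 kN.
  R_n,bearing = 1·88.56 + 3·147.6 = 531.4 kN → 531.4 / 2 = 266 kN.
Bearing governs: 266 kN.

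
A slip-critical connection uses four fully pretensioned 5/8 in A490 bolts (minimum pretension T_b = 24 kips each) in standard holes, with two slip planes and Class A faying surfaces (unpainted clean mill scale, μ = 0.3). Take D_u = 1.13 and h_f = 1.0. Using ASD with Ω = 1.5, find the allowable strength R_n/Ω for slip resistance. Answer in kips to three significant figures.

43.4 kips

R_n = μ · D_u · h_f · T_b · n_s · n_b = 0.3 × 1.13 × 1.0 × 24 × 2 × 4 = 65.09 kips.
Allowable strength R_n/Ω = 65.09 / 1.5 = 43.4 kips.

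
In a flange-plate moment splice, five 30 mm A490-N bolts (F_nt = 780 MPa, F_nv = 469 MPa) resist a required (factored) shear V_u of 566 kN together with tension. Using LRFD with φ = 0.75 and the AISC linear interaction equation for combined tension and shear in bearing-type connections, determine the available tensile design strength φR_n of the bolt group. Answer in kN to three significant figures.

1750 kN

A_b = π·30²/4 = 706.9 mm²; f_rv = 566 × 1000 / (5 × 706.9) = 160.1 MPa.
F'_nt = 1.3 F_nt − (F_nt / φF_nv) f_rv = 1.3·780 − (780/(0.75·469))·160.1 = 658.9 MPa, capped at F_nt → F'_nt = 658.9 MPa.
R_n = F'_nt · A_b · n = 658.9 × 706.9 × 5 / 1000 = 2329 kN.
Design strength φR_n = 0.75 × 2329 = 1750 kN.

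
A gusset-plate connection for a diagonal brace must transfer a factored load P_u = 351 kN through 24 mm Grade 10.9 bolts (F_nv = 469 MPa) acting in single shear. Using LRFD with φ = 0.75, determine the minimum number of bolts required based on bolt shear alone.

3 bolts

A_b = π·24²/4 = 452.4 mm².
Per-bolt design strength φR_n = 0.75 × 469 × 452.4 × 1 / 1000 = 159.1 kN.
n ≥ 351 / 159.1 = 2.206 → use 3 bolts.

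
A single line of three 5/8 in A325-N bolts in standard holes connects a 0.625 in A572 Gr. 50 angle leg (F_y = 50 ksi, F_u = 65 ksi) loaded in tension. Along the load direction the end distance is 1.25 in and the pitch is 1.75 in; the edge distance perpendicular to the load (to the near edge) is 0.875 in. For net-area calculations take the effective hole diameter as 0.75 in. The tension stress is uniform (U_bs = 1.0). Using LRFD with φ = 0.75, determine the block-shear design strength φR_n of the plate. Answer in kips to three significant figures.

67.8 kips

Shear plane L_v = 1.25 + 2·1.75 = 4.75 in; A_gv = 4.75 × 0.625 = 2.969 in².
A_nv = (4.75 − 2.5·0.75) × 0.625 = 1.797 in².
A_nt = (0.875 − 0.5·0.75) × 0.625 = 0.3125 in².
0.6 F_u A_nv = 70.08 kips; 0.6 F_y A_gv = 89.06 kips → shear rupture governs the shear term.
R_n = 70.08 + 1.0 × 65 × 0.3125 = 90.39 kips.
Design strength φR_n = 0.75 × 90.39 = 67.8 kips.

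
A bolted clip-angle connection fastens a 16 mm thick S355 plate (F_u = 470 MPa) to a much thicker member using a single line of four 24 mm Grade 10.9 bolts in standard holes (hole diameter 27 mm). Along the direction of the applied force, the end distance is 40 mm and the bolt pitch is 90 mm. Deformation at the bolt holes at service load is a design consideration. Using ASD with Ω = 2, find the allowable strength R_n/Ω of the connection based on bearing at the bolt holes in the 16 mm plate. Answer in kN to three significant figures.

Per bolt r_n = 1.2 l_c t F_u ≤ 2.4 d t F_u; upper limit = 2.4 × 24 × 16 × 470 / 1000 = 433.2 kN.
Edge bolt: l_c = 40 − 27/2 = 26.5 mm → 1.2 × 26.5 × 16 × 470 / 1000 = 239.1 → r_n = 239.1 kN.
Interior bolts: l_c = 90 − 27 = 63 mm → 1.2 × 63 × 16 × 470 / 1000 = 568.5 → r_n = 433.2 kN.
R_n = 1 × 239.1 + 3 × 433.2 = 1539 kN.
Allowable strength R_n/Ω = 1539 / 2 = 769 kN.

769 kN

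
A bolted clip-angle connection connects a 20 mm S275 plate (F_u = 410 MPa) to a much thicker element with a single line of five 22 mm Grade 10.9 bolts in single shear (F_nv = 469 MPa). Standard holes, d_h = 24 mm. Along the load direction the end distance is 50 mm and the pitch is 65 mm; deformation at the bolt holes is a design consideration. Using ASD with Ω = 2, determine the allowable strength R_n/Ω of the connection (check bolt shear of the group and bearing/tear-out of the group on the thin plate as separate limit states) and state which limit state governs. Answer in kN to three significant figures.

446 kN (bolt shear governs)

Bolt shear: A_b = π·22²/4 = 380.1 mm²; R_n = 469 × 380.1 × 5 × 1 / 1000 = 891.4 kN → 891.4 / 2 = 446 kN.
Bearing (1.2 l_c t F_u ≤ 2.4 d t F_u): upper limit = 2.4·22·20·410 / 1000 = 433 kN.
  Edge l_c = 50 − 24/2 = 38 → r_n = 373.9 kN; interior l_c = 65 − 24 = 41 → r_n = 403.4 kN.
  R_n,bearing = 1·373.9 + 4·403.4 = 1988 kN → 1988 / 2 = 994 kN.
Bolt shear governs: 446 kN.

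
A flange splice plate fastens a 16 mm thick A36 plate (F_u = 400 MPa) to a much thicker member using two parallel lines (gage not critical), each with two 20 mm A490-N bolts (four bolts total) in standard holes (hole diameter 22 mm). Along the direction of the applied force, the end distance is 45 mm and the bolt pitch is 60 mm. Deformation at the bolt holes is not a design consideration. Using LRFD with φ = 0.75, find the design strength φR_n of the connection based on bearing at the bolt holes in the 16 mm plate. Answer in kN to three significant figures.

1040 kN

Per bolt r_n = 1.5 l_c t F_u ≤ 3.0 d t F_u; upper limit = 3.0 × 20 × 16 × 400 / 1000 = 384 kN.
Edge bolt: l_c = 45 − 22/2 = 34 mm → 1.5 × 34 × 16 × 400 / 1000 = 326.4 → r_n = 326.4 kN.
Interior bolts: l_c = 60 − 22 = 38 mm → 1.5 × 38 × 16 × 400 / 1000 = 364.8 → r_n = 364.8 kN.
R_n = 2 × 326.4 + 2 × 364.8 = 1382 kN.
Design strength φR_n = 0.75 × 1382 = 1040 kN.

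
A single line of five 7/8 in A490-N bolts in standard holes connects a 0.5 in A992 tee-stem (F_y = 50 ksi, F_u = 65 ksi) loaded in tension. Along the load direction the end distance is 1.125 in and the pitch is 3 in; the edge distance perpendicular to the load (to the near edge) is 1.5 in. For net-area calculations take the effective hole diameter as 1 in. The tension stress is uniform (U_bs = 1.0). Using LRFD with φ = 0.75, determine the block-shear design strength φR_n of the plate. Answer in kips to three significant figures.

Shear plane L_v = 1.125 + 4·3 = 13.12 in; A_gv = 13.12 × 0.5 = 6.562 in².
A_nv = (13.12 − 4.5·1) × 0.5 = 4.312 in².
A_nt = (1.5 − 0.5·1) × 0.5 = 0.5 in².
0.6 F_u A_nv = 168.2 kips; 0.6 F_y A_gv = 196.9 kips → shear rupture governs the shear term.
R_n = 168.2 + 1.0 × 65 × 0.5 = 200.7 kips.
Design strength φR_n = 0.75 × 200.7 = 151 kips.

151 kips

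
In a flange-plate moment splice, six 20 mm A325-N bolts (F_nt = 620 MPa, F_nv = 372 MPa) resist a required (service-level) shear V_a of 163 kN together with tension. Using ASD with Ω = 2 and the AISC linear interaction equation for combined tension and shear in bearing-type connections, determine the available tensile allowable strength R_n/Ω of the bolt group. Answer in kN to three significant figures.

A_b = π·20²/4 = 314.2 mm²; f_rv = 163 × 1000 / (6 × 314.2) = 86.47 MPa.
F'_nt = 1.3 F_nt − (Ω F_nt / F_nv) f_rv = 1.3·620 − (2·620/372)·86.47 = 517.8 MPa, capped at F_nt → F'_nt = 517.8 MPa.
R_n = F'_nt · A_b · n = 517.8 × 314.2 × 6 / 1000 = 975.9 kN.
Allowable strength R_n/Ω = 975.9 / 2 = 488 kN.

488 kN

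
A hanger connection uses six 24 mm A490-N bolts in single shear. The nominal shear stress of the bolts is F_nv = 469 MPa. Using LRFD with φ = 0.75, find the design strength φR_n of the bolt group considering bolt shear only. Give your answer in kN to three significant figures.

A_b = π × 24² / 4 = 452.4 mm².
R_n = F_nv · A_b · n · n_s = 469 × 452.4 × 6 × 1 / 1000 = 1273 kN.
Design strength φR_n = 0.75 × 1273 = 955 kN.

955 kN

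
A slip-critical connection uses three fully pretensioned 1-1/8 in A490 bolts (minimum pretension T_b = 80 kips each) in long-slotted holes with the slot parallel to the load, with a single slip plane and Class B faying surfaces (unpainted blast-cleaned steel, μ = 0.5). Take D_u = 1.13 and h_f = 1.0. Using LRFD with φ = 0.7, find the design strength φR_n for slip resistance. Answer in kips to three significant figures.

R_n = μ · D_u · h_f · T_b · n_s · n_b = 0.5 × 1.13 × 1.0 × 80 × 1 × 3 = 135.6 kips.
Design strength φR_n = 0.7 × 135.6 = 94.9 kips.

94.9 kips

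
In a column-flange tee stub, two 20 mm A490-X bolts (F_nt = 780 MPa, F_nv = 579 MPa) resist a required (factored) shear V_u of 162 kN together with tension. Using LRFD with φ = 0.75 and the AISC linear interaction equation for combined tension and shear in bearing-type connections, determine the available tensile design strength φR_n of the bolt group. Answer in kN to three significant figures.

A_b = π·20²/4 = 314.2 mm²; f_rv = 162 × 1000 / (2 × 314.2) = 257.8 MPa.
F'_nt = 1.3 F_nt − (F_nt / φF_nv) f_rv = 1.3·780 − (780/(0.75·579))·257.8 = 550.9 MPa, capped at F_nt → F'_nt = 550.9 MPa.
R_n = F'_nt · A_b · n = 550.9 × 314.2 × 2 / 1000 = 346.1 kN.
Design strength φR_n = 0.75 × 346.1 = 260 kN.

260 kN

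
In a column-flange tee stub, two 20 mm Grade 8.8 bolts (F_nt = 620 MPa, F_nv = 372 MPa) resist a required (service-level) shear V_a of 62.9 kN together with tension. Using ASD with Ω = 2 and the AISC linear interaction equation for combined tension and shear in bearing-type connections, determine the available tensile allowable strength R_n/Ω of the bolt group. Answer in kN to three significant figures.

148 kN

A_b = π·20²/4 = 314.2 mm²; f_rv = 62.9 × 1000 / (2 × 314.2) = 100.1 MPa.
F'_nt = 1.3 F_nt − (Ω F_nt / F_nv) f_rv = 1.3·620 − (2·620/372)·100.1 = 472.3 MPa, capped at F_nt → F'_nt = 472.3 MPa.
R_n = F'_nt · A_b · n = 472.3 × 314.2 × 2 / 1000 = 296.8 kN.
Allowable strength R_n/Ω = 296.8 / 2 = 148 kN.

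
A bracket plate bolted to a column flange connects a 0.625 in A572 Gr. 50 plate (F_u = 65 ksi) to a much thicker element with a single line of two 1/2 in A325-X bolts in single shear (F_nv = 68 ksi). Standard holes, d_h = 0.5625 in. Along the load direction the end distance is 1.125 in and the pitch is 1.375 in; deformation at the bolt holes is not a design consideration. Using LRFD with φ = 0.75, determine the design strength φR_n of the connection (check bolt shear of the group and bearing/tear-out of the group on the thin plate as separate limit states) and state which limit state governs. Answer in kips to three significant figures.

20 kips (bolt shear governs)

Bolt shear: A_b = π·0.5²/4 = 0.1963 in²; R_n = 68 × 0.1963 × 2 × 1 = 26.7 kips → 0.75 × 26.7 = 20 kips.
Bearing (1.5 l_c t F_u ≤ 3.0 d t F_u): upper limit = 3.0·0.5·0.625·65 = 60.94 kips.
  Edge l_c = 1.125 − 0.5625/2 = 0.8438 → r_n = 51.42 kips; interior l_c = 1.375 − 0.5625 = 0.8125 → r_n = 49.51 kips.
  R_n,bearing = 1·51.42 + 1·49.51 = 100.9 kips → 0.75 × 100.9 = 75.7 kips.
Bolt shear governs: 20 kips.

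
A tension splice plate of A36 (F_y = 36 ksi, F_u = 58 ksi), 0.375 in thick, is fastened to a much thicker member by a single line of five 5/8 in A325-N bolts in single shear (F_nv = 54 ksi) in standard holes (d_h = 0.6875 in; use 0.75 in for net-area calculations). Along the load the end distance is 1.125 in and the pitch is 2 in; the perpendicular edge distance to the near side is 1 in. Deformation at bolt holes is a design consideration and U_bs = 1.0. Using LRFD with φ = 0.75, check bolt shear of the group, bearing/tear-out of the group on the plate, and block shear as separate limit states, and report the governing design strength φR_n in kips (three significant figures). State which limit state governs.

Bolt shear: A_b = π·0.625²/4 = 0.3068 in²; R_n = 54 × 0.3068 × 5 × 1 = 82.83 kips → 0.75 × 82.83 = 62.1 kips.
Bearing: edge l_c = 0.7812, r_n = 20.39 kips; interior l_c = 1.312, r_n = 32.62 kips; R_n = 20.39 + 4·32.62 = 150.9 kips → 113 kips.
Block shear: A_gv = 3.422, A_nv = 2.156, A_nt = 0.2344 in²; R_n = min(0.6F_uA_nv, 0.6F_yA_gv) + U_bs·F_u·A_nt = 87.51 kips → 65.6 kips.
Bolt shear governs: 62.1 kips.

62.1 kips (bolt shear governs)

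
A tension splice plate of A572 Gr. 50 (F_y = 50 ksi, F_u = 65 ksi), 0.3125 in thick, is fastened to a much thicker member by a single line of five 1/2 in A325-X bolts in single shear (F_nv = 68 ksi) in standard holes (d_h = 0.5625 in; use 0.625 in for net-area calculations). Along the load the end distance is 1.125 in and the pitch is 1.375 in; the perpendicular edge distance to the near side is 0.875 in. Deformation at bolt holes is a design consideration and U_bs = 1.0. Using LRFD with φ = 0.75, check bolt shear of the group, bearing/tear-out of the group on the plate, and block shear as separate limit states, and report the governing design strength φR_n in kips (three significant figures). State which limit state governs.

Bolt shear: A_b = π·0.5²/4 = 0.1963 in²; R_n = 68 × 0.1963 × 5 × 1 = 66.76 kips → 0.75 × 66.76 = 50.1 kips.
Bearing: edge l_c = 0.8438, r_n = 20.57 kips; interior l_c = 0.8125, r_n = 19.8 kips; R_n = 20.57 + 4·19.8 = 99.79 kips → 74.8 kips.
Block shear: A_gv = 2.07, A_nv = 1.191, A_nt = 0.1758 in²; R_n = min(0.6F_uA_nv, 0.6F_yA_gv) + U_bs·F_u·A_nt = 57.89 kips → 43.4 kips.
Block shear governs: 43.4 kips.

43.4 kips (block shear governs)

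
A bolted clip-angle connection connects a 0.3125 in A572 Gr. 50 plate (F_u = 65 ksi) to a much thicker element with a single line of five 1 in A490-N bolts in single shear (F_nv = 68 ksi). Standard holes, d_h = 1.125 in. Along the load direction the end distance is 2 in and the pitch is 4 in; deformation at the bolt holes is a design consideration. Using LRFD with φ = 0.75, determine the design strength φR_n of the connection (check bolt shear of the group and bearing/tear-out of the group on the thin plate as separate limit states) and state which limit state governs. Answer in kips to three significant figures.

Bolt shear: A_b = π·1²/4 = 0.7854 in²; R_n = 68 × 0.7854 × 5 × 1 = 267 kips → 0.75 × 267 = 200 kips.
Bearing (1.2 l_c t F_u ≤ 2.4 d t F_u): upper limit = 2.4·1·0.3125·65 = 48.75 kips.
  Edge l_c = 2 − 1.125/2 = 1.438 → r_n = 35.04 kips; interior l_c = 4 − 1.125 = 2.875 → r_n = 48.75 kips.
  R_n,bearing = 1·35.04 + 4·48.75 = 230 kips → 0.75 × 230 = 173 kips.
Bearing governs: 173 kips.

173 kips (bearing governs)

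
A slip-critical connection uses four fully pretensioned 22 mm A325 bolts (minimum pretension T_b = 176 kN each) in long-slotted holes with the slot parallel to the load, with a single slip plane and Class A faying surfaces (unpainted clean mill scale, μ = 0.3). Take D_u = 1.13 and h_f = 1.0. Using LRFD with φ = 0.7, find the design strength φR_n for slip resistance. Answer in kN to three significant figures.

167 kN

R_n = μ · D_u · h_f · T_b · n_s · n_b = 0.3 × 1.13 × 1.0 × 176 × 1 × 4 = 238.7 kN.
Design strength φR_n = 0.7 × 238.7 = 167 kN.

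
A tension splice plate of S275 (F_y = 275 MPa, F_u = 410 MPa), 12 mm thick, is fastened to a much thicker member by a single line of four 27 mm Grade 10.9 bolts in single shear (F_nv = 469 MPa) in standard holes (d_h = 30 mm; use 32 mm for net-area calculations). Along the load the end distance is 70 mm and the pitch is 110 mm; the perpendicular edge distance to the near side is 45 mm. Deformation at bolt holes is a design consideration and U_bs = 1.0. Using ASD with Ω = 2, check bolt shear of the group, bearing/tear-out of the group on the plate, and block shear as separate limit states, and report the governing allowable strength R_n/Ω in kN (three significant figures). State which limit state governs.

467 kN (block shear governs)

Bolt shear: A_b = π·27²/4 = 572.6 mm²; R_n = 469 × 572.6 × 4 × 1 / 1000 = 1074 kN → 1074 / 2 = 537 kN.
Bearing: edge l_c = 55, r_n = 318.8 kN; interior l_c = 80, r_n = 318.8 kN; R_n = 318.8 + 3·318.8 = 1275 kN → 638 kN.
Block shear: A_gv = 4800, A_nv = 3456, A_nt = 348 mm²; R_n = min(0.6F_uA_nv, 0.6F_yA_gv) + U_bs·F_u·A_nt = 934.7 kN → 467 kN.
Block shear governs: 467 kN.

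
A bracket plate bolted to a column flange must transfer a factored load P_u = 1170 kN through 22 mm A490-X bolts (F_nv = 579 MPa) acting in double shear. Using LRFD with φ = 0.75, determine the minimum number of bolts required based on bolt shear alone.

A_b = π·22²/4 = 380.1 mm².
Per-bolt design strength φR_n = 0.75 × 579 × 380.1 × 2 / 1000 = 330.1 kN.
n ≥ 1170 / 330.1 = 3.544 → use 4 bolts.

4 bolts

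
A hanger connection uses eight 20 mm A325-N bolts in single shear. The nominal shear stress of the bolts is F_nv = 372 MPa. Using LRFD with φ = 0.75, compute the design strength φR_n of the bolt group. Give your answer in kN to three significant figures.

701 kN

A_b = π × 20² / 4 = 314.2 mm².
R_n = F_nv · A_b · n · n_s = 372 × 314.2 × 8 × 1 / 1000 = 934.9 kN.
Design strength φR_n = 0.75 × 934.9 = 701 kN.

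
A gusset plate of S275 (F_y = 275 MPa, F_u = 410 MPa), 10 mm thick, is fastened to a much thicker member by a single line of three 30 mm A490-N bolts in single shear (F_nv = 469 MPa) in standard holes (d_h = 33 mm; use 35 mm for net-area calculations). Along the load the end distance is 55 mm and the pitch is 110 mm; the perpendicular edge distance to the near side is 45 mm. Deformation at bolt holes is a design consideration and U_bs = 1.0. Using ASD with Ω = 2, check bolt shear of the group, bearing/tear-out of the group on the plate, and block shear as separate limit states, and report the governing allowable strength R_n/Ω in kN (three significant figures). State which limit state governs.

283 kN (block shear governs)

Bolt shear: A_b = π·30²/4 = 706.9 mm²; R_n = 469 × 706.9 × 3 × 1 / 1000 = 994.5 kN → 994.5 / 2 = 497 kN.
Bearing: edge l_c = 38.5, r_n = 189.4 kN; interior l_c = 77, r_n = 295.2 kN; R_n = 189.4 + 2·295.2 = 779.8 kN → 390 kN.
Block shear: A_gv = 2750, A_nv = 1875, A_nt = 275 mm²; R_n = min(0.6F_uA_nv, 0.6F_yA_gv) + U_bs·F_u·A_nt = 566.5 kN → 283 kN.
Block shear governs: 283 kN.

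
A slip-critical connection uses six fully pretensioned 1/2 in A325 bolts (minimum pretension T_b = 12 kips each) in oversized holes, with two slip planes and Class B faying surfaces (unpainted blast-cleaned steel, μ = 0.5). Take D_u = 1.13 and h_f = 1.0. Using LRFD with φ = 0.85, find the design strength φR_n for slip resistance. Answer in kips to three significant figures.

R_n = μ · D_u · h_f · T_b · n_s · n_b = 0.5 × 1.13 × 1.0 × 12 × 2 × 6 = 81.36 kips.
Design strength φR_n = 0.85 × 81.36 = 69.2 kips.

69.2 kips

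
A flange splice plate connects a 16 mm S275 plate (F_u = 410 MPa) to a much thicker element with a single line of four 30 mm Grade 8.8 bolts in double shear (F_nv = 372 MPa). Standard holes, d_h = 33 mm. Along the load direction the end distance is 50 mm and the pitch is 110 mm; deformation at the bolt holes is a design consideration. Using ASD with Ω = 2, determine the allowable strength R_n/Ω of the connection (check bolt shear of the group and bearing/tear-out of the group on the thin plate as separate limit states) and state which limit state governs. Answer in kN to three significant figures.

Bolt shear: A_b = π·30²/4 = 706.9 mm²; R_n = 372 × 706.9 × 4 × 2 / 1000 = 2104 kN → 2104 / 2 = 1050 kN.
Bearing (1.2 l_c t F_u ≤ 2.4 d t F_u): upper limit = 2.4·30·16·410 / 1000 = 472.3 kN.
  Edge l_c = 50 − 33/2 = 33.5 → r_n = 263.7 kN; interior l_c = 110 − 33 = 77 → r_n = 472.3 kN.
  R_n,bearing = 1·263.7 + 3·472.3 = 1681 kN → 1681 / 2 = 840 kN.
Bearing governs: 840 kN.

840 kN (bearing governs)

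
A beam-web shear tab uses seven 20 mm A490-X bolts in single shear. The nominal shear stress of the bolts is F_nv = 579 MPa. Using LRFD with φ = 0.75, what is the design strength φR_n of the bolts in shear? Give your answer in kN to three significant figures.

A_b = π × 20² / 4 = 314.2 mm².
R_n = F_nv · A_b · n · n_s = 579 × 314.2 × 7 × 1 / 1000 = 1273 kN.
Design strength φR_n = 0.75 × 1273 = 955 kN.

955 kN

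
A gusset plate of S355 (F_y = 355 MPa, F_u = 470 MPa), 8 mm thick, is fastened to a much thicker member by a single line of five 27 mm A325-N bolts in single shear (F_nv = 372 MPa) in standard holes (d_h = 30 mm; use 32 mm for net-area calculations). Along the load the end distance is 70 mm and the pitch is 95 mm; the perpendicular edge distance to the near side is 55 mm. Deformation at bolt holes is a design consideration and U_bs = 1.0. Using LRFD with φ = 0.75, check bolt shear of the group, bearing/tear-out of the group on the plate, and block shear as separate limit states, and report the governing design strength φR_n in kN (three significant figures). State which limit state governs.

628 kN (block shear governs)

Bolt shear: A_b = π·27²/4 = 572.6 mm²; R_n = 372 × 572.6 × 5 × 1 / 1000 = 1065 kN → 0.75 × 1065 = 799 kN.
Bearing: edge l_c = 55, r_n = 243.6 kN; interior l_c = 65, r_n = 243.6 kN; R_n = 243.6 + 4·243.6 = 1218 kN → 914 kN.
Block shear: A_gv = 3600, A_nv = 2448, A_nt = 312 mm²; R_n = min(0.6F_uA_nv, 0.6F_yA_gv) + U_bs·F_u·A_nt = 837 kN → 628 kN.
Block shear governs: 628 kN.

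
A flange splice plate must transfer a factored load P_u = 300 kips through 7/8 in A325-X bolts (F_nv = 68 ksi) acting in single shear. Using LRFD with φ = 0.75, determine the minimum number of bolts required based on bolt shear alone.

A_b = π·0.875²/4 = 0.6013 in².
Per-bolt design strength φR_n = 0.75 × 68 × 0.6013 × 1 = 30.67 kips.
n ≥ 300 / 30.67 = 9.782 → use 10 bolts.

10 bolts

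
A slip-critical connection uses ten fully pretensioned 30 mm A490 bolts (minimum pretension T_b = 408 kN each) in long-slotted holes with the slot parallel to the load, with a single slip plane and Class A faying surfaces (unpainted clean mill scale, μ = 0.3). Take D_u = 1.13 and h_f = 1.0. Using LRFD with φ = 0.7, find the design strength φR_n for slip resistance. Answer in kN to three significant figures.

968 kN

R_n = μ · D_u · h_f · T_b · n_s · n_b = 0.3 × 1.13 × 1.0 × 408 × 1 × 10 = 1383 kN.
Design strength φR_n = 0.7 × 1383 = 968 kN.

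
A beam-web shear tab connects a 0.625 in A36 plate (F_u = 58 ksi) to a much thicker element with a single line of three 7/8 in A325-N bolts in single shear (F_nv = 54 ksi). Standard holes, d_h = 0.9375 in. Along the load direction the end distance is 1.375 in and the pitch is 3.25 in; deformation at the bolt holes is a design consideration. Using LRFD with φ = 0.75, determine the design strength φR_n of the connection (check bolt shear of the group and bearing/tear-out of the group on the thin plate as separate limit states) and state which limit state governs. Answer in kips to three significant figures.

73.1 kips (bolt shear governs)

Bolt shear: A_b = π·0.875²/4 = 0.6013 in²; R_n = 54 × 0.6013 × 3 × 1 = 97.41 kips → 0.75 × 97.41 = 73.1 kips.
Bearing (1.2 l_c t F_u ≤ 2.4 d t F_u): upper limit = 2.4·0.875·0.625·58 = 76.12 kips.
  Edge l_c = 1.375 − 0.9375/2 = 0.9062 → r_n = 39.42 kips; interior l_c = 3.25 − 0.9375 = 2.312 → r_n = 76.12 kips.
  R_n,bearing = 1·39.42 + 2·76.12 = 191.7 kips → 0.75 × 191.7 = 144 kips.
Bolt shear governs: 73.1 kips.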